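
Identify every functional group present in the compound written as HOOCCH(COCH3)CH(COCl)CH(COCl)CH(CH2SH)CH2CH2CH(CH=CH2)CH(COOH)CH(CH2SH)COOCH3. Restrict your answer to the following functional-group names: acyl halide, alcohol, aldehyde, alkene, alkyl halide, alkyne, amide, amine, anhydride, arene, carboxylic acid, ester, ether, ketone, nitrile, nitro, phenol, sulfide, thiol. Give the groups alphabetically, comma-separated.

Taking each segment in turn:
  HOOC: –COOH: carbonyl C bonded to –OH and C → carboxylic acid (the –OH is not a separate alcohol).
  CH(COCH3): pendant –COCH3: carbonyl C bonded to two carbons → ketone.
  CH(COCl): pendant –C(=O)X: carbonyl C bonded to C and halogen → acyl halide.
  CH(COCl): pendant –C(=O)X: carbonyl C bonded to C and halogen → acyl halide.
  CH(CH2SH): pendant –CH2SH → thiol.
  CH(CH=CH2): pendant –CH=CH2: C=C double bond → alkene.
  CH(COOH): pendant –COOH: carbonyl C bonded to C and –OH → carboxylic acid.
  CH(CH2SH): pendant –CH2SH → thiol.
  COOCH3: –C(=O)OCH3: carbonyl C bonded to C and to –OCH3 → ester (not ketone + ether).

acyl halide, alkene, carboxylic acid, ester, ketone, thiol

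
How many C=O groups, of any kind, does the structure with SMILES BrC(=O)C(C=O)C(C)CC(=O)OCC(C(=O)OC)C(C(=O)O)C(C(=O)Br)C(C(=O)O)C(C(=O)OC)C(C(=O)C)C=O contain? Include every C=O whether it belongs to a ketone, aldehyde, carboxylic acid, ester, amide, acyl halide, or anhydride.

10

BrCO: acyl halide, 1 C=O (running total 1).
CH(CHO): aldehyde, 1 C=O (running total 2).
CH2COOCH2: ester, 1 C=O (running total 3).
CH(COOCH3): ester, 1 C=O (running total 4).
CH(COOH): carboxylic acid, 1 C=O (running total 5).
CH(COBr): acyl halide, 1 C=O (running total 6).
CH(COOH): carboxylic acid, 1 C=O (running total 7).
CH(COOCH3): ester, 1 C=O (running total 8).
CH(COCH3): ketone, 1 C=O (running total 9).
CHO: aldehyde, 1 C=O (running total 10).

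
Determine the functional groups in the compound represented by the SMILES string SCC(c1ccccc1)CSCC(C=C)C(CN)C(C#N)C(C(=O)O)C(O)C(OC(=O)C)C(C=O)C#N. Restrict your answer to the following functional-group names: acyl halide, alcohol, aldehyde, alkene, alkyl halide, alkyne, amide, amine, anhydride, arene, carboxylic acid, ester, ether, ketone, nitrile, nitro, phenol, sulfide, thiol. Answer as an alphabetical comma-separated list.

–SH on an sp³ carbon → thiol.
pendant –C6H5: benzene ring → arene.
C–S–C linkage → sulfide (thioether).
pendant –CH=CH2: C=C double bond → alkene.
pendant –CH2NH2: N on sp³ C, no adjacent C=O → amine.
pendant –C≡N: nitrile.
pendant –COOH: carbonyl C bonded to C and –OH → carboxylic acid.
–OH on an sp³ carbon → alcohol (secondary).
pendant –OC(=O)CH3: an acyloxy group → ester.
pendant –CHO: carbonyl C bonded to C and H → aldehyde.
–C≡N: carbon triple-bonded to nitrogen → nitrile.

alcohol, aldehyde, alkene, amine, arene, carboxylic acid, ester, nitrile, sulfide, thiol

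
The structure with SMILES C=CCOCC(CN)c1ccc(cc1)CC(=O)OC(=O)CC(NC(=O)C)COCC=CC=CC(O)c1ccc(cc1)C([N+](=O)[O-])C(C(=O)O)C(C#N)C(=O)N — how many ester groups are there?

0

Working along the chain:
  CH2=CH: C=C double bond → alkene.
  CH2OCH2: C–O–C with sp³ carbons on both sides and no adjacent C=O → ether.
  CH(CH2NH2): pendant –CH2NH2: N on sp³ C, no adjacent C=O → amine.
  C6H4: para-disubstituted benzene ring → arene.
  CH2CO-O-COCH2: two acyl groups sharing one oxygen, –C(=O)–O–C(=O)– → anhydride.
  CH(NHCOCH3): pendant –NHC(=O)CH3: N bonded to a carbonyl → amide (not amine).
  CH2OCH2: C–O–C with sp³ carbons on both sides and no adjacent C=O → ether.
  CH=CH: C=C double bond → alkene.
  CH=CH: C=C double bond → alkene.
  CH(OH): –OH on an sp³ carbon → alcohol (secondary).
  C6H4: para-disubstituted benzene ring → arene.
  CH(NO2): –NO2 on an sp³ carbon → nitro (the N=O is not a carbonyl).
  CH(COOH): pendant –COOH: carbonyl C bonded to C and –OH → carboxylic acid.
  CH(CN): pendant –C≡N: nitrile.
  CONH2: –C(=O)NH2: carbonyl C bonded to C and to N → amide (the N is not a separate amine).
No segment is a ester: CH2OCH2 is ether, not ester; CH2CO-O-COCH2 is anhydride, not ester; CH2OCH2 is ether, not ester. → 0.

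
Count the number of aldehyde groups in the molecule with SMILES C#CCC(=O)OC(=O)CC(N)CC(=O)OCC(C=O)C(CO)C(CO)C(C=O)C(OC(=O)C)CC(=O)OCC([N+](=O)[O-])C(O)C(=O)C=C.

2

Reading the structure from left to right:
  HC≡C: C≡C triple bond → alkyne.
  CH2CO-O-COCH2: two acyl groups sharing one oxygen, –C(=O)–O–C(=O)– → anhydride.
  CH(NH2): –NH2 on an sp³ carbon with no adjacent C=O → amine.
  CH2COOCH2: –C(=O)–O–C with C on the carbonyl side → ester.
  CH(CHO): pendant –CHO: carbonyl C bonded to C and H → aldehyde.
  CH(CH2OH): pendant –CH2OH on an sp³ backbone C → alcohol.
  CH(CH2OH): pendant –CH2OH on an sp³ backbone C → alcohol.
  CH(CHO): pendant –CHO: carbonyl C bonded to C and H → aldehyde.
  CH(OCOCH3): pendant –OC(=O)CH3: an acyloxy group → ester.
  CH2COOCH2: –C(=O)–O–C with C on the carbonyl side → ester.
  CH(NO2): –NO2 on an sp³ carbon → nitro (the N=O is not a carbonyl).
  CH(OH): –OH on an sp³ carbon → alcohol (secondary).
  CO: –C(=O)– with carbon on both sides → ketone.
  CH=CH2: C=C double bond → alkene.
Aldehyde appears at: CH(CHO), CH(CHO) → 2.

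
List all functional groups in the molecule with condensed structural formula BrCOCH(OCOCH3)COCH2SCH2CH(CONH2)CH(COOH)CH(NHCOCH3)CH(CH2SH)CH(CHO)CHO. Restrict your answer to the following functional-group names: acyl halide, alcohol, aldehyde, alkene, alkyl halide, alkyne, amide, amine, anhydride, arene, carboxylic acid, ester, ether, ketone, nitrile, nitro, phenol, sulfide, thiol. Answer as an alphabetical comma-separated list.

acyl halide, aldehyde, amide, carboxylic acid, ester, ketone, sulfide, thiol

Reading the structure from left to right:
  BrCO: –C(=O)Br: carbonyl C bonded to C and to a halogen → acyl halide (not alkyl halide).
  CH(OCOCH3): pendant –OC(=O)CH3: an acyloxy group → ester.
  CO: –C(=O)– with carbon on both sides → ketone.
  CH2SCH2: C–S–C linkage → sulfide (thioether).
  CH(CONH2): pendant –CONH2: carbonyl C bonded to C and N → amide.
  CH(COOH): pendant –COOH: carbonyl C bonded to C and –OH → carboxylic acid.
  CH(NHCOCH3): pendant –NHC(=O)CH3: N bonded to a carbonyl → amide (not amine).
  CH(CH2SH): pendant –CH2SH → thiol.
  CH(CHO): pendant –CHO: carbonyl C bonded to C and H → aldehyde.
  CHO: terminal –CHO: carbonyl C bonded to H and C → aldehyde.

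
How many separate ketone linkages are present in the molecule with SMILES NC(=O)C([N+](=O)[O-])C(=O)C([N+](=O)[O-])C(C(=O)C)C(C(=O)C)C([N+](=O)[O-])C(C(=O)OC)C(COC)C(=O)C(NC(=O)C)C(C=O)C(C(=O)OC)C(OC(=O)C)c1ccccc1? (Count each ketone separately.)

4

Reading the structure from left to right:
  H2NCO: –C(=O)NH2: carbonyl C bonded to C and to N → amide (the N is not a separate amine).
  CH(NO2): –NO2 on an sp³ carbon → nitro (the N=O is not a carbonyl).
  CO: –C(=O)– with carbon on both sides → ketone.
  CH(NO2): –NO2 on an sp³ carbon → nitro (the N=O is not a carbonyl).
  CH(COCH3): pendant –COCH3: carbonyl C bonded to two carbons → ketone.
  CH(COCH3): pendant –COCH3: carbonyl C bonded to two carbons → ketone.
  CH(NO2): –NO2 on an sp³ carbon → nitro (the N=O is not a carbonyl).
  CH(COOCH3): pendant –COOCH3: carbonyl C bonded to C and –OCH3 → ester.
  CH(CH2OCH3): pendant –CH2OCH3: C–O–C linkage → ether.
  CO: –C(=O)– with carbon on both sides → ketone.
  CH(NHCOCH3): pendant –NHC(=O)CH3: N bonded to a carbonyl → amide (not amine).
  CH(CHO): pendant –CHO: carbonyl C bonded to C and H → aldehyde.
  CH(COOCH3): pendant –COOCH3: carbonyl C bonded to C and –OCH3 → ester.
  CH(OCOCH3): pendant –OC(=O)CH3: an acyloxy group → ester.
  C6H5: –C6H5 phenyl ring → arene.
Ketone appears at: CO, CH(COCH3), CH(COCH3), CO → 4.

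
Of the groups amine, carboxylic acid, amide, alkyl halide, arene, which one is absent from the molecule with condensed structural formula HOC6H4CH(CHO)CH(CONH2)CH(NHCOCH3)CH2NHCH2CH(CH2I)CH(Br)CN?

alkyl halide: present (CH(CH2I) — pendant –CH2X: halogen on sp³ carbon → alkyl halide).
arene: present (HOC6H4 — –OH attached directly to an aromatic ring → phenol (not alcohol); the ring itself is an arene).
amine: present (CH2NHCH2 — C–N–C with sp³ carbons and no adjacent C=O → amine (secondary)).
amide: present (CH(CONH2) — pendant –CONH2: carbonyl C bonded to C and N → amide).
carboxylic acid: absent. In each of CH(CONH2) and CH(NHCOCH3), the carbonyl is bonded to nitrogen, not to –OH; that is an amide.

carboxylic acid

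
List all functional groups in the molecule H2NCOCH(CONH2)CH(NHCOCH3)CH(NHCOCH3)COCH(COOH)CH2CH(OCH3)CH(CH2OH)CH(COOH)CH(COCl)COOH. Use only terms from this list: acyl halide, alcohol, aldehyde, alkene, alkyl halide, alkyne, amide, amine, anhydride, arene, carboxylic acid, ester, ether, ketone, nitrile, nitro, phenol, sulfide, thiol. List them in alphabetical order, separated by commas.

acyl halide, alcohol, amide, carboxylic acid, ether, ketone

Taking each segment in turn:
  H2NCO: –C(=O)NH2: carbonyl C bonded to C and to N → amide (the N is not a separate amine).
  CH(CONH2): pendant –CONH2: carbonyl C bonded to C and N → amide.
  CH(NHCOCH3): pendant –NHC(=O)CH3: N bonded to a carbonyl → amide (not amine).
  CH(NHCOCH3): pendant –NHC(=O)CH3: N bonded to a carbonyl → amide (not amine).
  CO: –C(=O)– with carbon on both sides → ketone.
  CH(COOH): pendant –COOH: carbonyl C bonded to C and –OH → carboxylic acid.
  CH(OCH3): pendant –OCH3: C–O–C with sp³ C, no adjacent C=O → ether.
  CH(CH2OH): pendant –CH2OH on an sp³ backbone C → alcohol.
  CH(COOH): pendant –COOH: carbonyl C bonded to C and –OH → carboxylic acid.
  CH(COCl): pendant –C(=O)X: carbonyl C bonded to C and halogen → acyl halide.
  COOH: –COOH: carbonyl C bonded to –OH and C → carboxylic acid (the –OH is not a separate alcohol).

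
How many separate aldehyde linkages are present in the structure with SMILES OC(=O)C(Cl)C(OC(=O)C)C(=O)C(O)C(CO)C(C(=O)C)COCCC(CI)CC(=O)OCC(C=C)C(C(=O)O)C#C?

0

–COOH: carbonyl C bonded to –OH and C → carboxylic acid (the –OH is not a separate alcohol).
halogen on an sp³ carbon → alkyl halide.
pendant –OC(=O)CH3: an acyloxy group → ester.
–C(=O)– with carbon on both sides → ketone.
–OH on an sp³ carbon → alcohol (secondary).
pendant –CH2OH on an sp³ backbone C → alcohol.
pendant –COCH3: carbonyl C bonded to two carbons → ketone.
C–O–C with sp³ carbons on both sides and no adjacent C=O → ether.
pendant –CH2X: halogen on sp³ carbon → alkyl halide.
–C(=O)–O–C with C on the carbonyl side → ester.
pendant –CH=CH2: C=C double bond → alkene.
pendant –COOH: carbonyl C bonded to C and –OH → carboxylic acid.
C≡C triple bond → alkyne.
No segment is a aldehyde: HOOC is carboxylic acid, not aldehyde; CH(OCOCH3) is ester, not aldehyde; CO is ketone, not aldehyde. → 0.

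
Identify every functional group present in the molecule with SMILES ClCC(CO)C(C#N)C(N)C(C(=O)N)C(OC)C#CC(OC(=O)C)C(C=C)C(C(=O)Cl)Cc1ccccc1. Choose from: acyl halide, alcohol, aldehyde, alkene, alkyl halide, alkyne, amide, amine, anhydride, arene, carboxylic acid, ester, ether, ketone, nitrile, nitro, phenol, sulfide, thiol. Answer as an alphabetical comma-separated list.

acyl halide, alcohol, alkene, alkyl halide, alkyne, amide, amine, arene, ester, ether, nitrile

halogen on an sp³ carbon → alkyl halide.
pendant –CH2OH on an sp³ backbone C → alcohol.
pendant –C≡N: nitrile.
–NH2 on an sp³ carbon with no adjacent C=O → amine.
pendant –CONH2: carbonyl C bonded to C and N → amide.
pendant –OCH3: C–O–C with sp³ C, no adjacent C=O → ether.
C≡C triple bond → alkyne.
pendant –OC(=O)CH3: an acyloxy group → ester.
pendant –CH=CH2: C=C double bond → alkene.
pendant –C(=O)X: carbonyl C bonded to C and halogen → acyl halide.
–C6H5 phenyl ring → arene.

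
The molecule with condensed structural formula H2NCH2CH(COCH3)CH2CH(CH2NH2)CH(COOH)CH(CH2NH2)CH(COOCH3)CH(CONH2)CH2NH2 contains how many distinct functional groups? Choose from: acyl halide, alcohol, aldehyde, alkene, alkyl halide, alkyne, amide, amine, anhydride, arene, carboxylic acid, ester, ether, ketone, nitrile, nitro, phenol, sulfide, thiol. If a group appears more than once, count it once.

5

–NH2 on an sp³ carbon with no adjacent C=O → amine.
pendant –COCH3: carbonyl C bonded to two carbons → ketone.
pendant –CH2NH2: N on sp³ C, no adjacent C=O → amine.
pendant –COOH: carbonyl C bonded to C and –OH → carboxylic acid.
pendant –CH2NH2: N on sp³ C, no adjacent C=O → amine.
pendant –COOCH3: carbonyl C bonded to C and –OCH3 → ester.
pendant –CONH2: carbonyl C bonded to C and N → amide.
–NH2 on an sp³ carbon with no adjacent C=O → amine.
Distinct types present: amide, amine, carboxylic acid, ester, ketone.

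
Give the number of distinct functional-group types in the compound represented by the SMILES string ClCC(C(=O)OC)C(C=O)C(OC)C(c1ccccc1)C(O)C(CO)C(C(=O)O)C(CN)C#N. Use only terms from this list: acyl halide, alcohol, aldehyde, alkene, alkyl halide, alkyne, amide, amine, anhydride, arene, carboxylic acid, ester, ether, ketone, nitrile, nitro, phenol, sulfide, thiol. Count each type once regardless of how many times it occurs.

9

Working along the chain:
  ClCH2: halogen on an sp³ carbon → alkyl halide.
  CH(COOCH3): pendant –COOCH3: carbonyl C bonded to C and –OCH3 → ester.
  CH(CHO): pendant –CHO: carbonyl C bonded to C and H → aldehyde.
  CH(OCH3): pendant –OCH3: C–O–C with sp³ C, no adjacent C=O → ether.
  CH(C6H5): pendant –C6H5: benzene ring → arene.
  CH(OH): –OH on an sp³ carbon → alcohol (secondary).
  CH(CH2OH): pendant –CH2OH on an sp³ backbone C → alcohol.
  CH(COOH): pendant –COOH: carbonyl C bonded to C and –OH → carboxylic acid.
  CH(CH2NH2): pendant –CH2NH2: N on sp³ C, no adjacent C=O → amine.
  CN: –C≡N: carbon triple-bonded to nitrogen → nitrile.
Distinct types present: alcohol, aldehyde, alkyl halide, amine, arene, carboxylic acid, ester, ether, nitrile.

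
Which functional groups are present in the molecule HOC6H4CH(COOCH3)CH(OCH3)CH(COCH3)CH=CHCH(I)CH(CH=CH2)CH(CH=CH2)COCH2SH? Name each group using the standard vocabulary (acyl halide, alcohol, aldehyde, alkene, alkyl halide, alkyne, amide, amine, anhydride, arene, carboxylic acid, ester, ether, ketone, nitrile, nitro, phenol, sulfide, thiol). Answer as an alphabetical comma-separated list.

Reading the structure from left to right:
  HOC6H4: –OH attached directly to an aromatic ring → phenol (not alcohol); the ring itself is an arene.
  CH(COOCH3): pendant –COOCH3: carbonyl C bonded to C and –OCH3 → ester.
  CH(OCH3): pendant –OCH3: C–O–C with sp³ C, no adjacent C=O → ether.
  CH(COCH3): pendant –COCH3: carbonyl C bonded to two carbons → ketone.
  CH=CH: C=C double bond → alkene.
  CH(I): halogen on an sp³ carbon → alkyl halide.
  CH(CH=CH2): pendant –CH=CH2: C=C double bond → alkene.
  CH(CH=CH2): pendant –CH=CH2: C=C double bond → alkene.
  CO: –C(=O)– with carbon on both sides → ketone.
  CH2SH: –SH on an sp³ carbon → thiol.

alkene, alkyl halide, arene, ester, ether, ketone, phenol, thiol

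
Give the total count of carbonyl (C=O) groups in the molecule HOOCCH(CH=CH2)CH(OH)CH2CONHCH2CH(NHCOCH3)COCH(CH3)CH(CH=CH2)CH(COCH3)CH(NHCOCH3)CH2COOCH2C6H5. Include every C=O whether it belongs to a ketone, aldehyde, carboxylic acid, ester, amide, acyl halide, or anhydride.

HOOC: carboxylic acid, 1 C=O (running total 1).
CH2CONHCH2: amide, 1 C=O (running total 2).
CH(NHCOCH3): amide, 1 C=O (running total 3).
CO: ketone, 1 C=O (running total 4).
CH(COCH3): ketone, 1 C=O (running total 5).
CH(NHCOCH3): amide, 1 C=O (running total 6).
CH2COOCH2: ester, 1 C=O (running total 7).

7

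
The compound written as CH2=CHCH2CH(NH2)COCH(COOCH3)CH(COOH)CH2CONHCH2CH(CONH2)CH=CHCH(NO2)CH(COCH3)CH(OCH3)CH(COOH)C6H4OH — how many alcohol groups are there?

Working along the chain:
  CH2=CH: C=C double bond → alkene.
  CH(NH2): –NH2 on an sp³ carbon with no adjacent C=O → amine.
  CO: –C(=O)– with carbon on both sides → ketone.
  CH(COOCH3): pendant –COOCH3: carbonyl C bonded to C and –OCH3 → ester.
  CH(COOH): pendant –COOH: carbonyl C bonded to C and –OH → carboxylic acid.
  CH2CONHCH2: –C(=O)–N– linkage → amide (the N is not an amine).
  CH(CONH2): pendant –CONH2: carbonyl C bonded to C and N → amide.
  CH=CH: C=C double bond → alkene.
  CH(NO2): –NO2 on an sp³ carbon → nitro (the N=O is not a carbonyl).
  CH(COCH3): pendant –COCH3: carbonyl C bonded to two carbons → ketone.
  CH(OCH3): pendant –OCH3: C–O–C with sp³ C, no adjacent C=O → ether.
  CH(COOH): pendant –COOH: carbonyl C bonded to C and –OH → carboxylic acid.
  C6H4OH: –OH attached directly to an aromatic ring → phenol (not alcohol); the ring itself is an arene.
No segment is a alcohol: CO is ketone, not alcohol; CH(COOH) is carboxylic acid, not alcohol; CH(COCH3) is ketone, not alcohol. → 0.

0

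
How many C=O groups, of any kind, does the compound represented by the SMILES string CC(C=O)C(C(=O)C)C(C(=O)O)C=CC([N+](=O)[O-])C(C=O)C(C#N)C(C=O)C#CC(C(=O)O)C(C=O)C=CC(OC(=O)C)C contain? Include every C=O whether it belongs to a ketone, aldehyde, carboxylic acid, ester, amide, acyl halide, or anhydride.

8

CH(CHO): aldehyde, 1 C=O (running total 1).
CH(COCH3): ketone, 1 C=O (running total 2).
CH(COOH): carboxylic acid, 1 C=O (running total 3).
CH(CHO): aldehyde, 1 C=O (running total 4).
CH(CHO): aldehyde, 1 C=O (running total 5).
CH(COOH): carboxylic acid, 1 C=O (running total 6).
CH(CHO): aldehyde, 1 C=O (running total 7).
CH(OCOCH3): ester, 1 C=O (running total 8).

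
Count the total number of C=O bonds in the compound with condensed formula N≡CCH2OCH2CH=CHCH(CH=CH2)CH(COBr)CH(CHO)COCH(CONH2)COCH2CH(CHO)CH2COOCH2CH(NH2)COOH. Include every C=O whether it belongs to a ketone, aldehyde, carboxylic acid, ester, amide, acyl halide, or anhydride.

8

CH(COBr): acyl halide, 1 C=O (running total 1).
CH(CHO): aldehyde, 1 C=O (running total 2).
CO: ketone, 1 C=O (running total 3).
CH(CONH2): amide, 1 C=O (running total 4).
CO: ketone, 1 C=O (running total 5).
CH(CHO): aldehyde, 1 C=O (running total 6).
CH2COOCH2: ester, 1 C=O (running total 7).
COOH: carboxylic acid, 1 C=O (running total 8).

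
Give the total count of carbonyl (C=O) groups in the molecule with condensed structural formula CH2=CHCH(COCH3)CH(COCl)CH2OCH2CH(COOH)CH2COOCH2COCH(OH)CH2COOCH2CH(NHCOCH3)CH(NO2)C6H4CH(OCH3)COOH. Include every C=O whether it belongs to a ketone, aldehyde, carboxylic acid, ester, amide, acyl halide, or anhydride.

8

CH(COCH3): ketone, 1 C=O (running total 1).
CH(COCl): acyl halide, 1 C=O (running total 2).
CH(COOH): carboxylic acid, 1 C=O (running total 3).
CH2COOCH2: ester, 1 C=O (running total 4).
CO: ketone, 1 C=O (running total 5).
CH2COOCH2: ester, 1 C=O (running total 6).
CH(NHCOCH3): amide, 1 C=O (running total 7).
COOH: carboxylic acid, 1 C=O (running total 8).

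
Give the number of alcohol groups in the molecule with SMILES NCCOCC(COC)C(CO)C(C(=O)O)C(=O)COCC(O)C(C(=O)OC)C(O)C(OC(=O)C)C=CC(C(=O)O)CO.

Taking each segment in turn:
  H2NCH2: –NH2 on an sp³ carbon with no adjacent C=O → amine.
  CH2OCH2: C–O–C with sp³ carbons on both sides and no adjacent C=O → ether.
  CH(CH2OCH3): pendant –CH2OCH3: C–O–C linkage → ether.
  CH(CH2OH): pendant –CH2OH on an sp³ backbone C → alcohol.
  CH(COOH): pendant –COOH: carbonyl C bonded to C and –OH → carboxylic acid.
  CO: –C(=O)– with carbon on both sides → ketone.
  CH2OCH2: C–O–C with sp³ carbons on both sides and no adjacent C=O → ether.
  CH(OH): –OH on an sp³ carbon → alcohol (secondary).
  CH(COOCH3): pendant –COOCH3: carbonyl C bonded to C and –OCH3 → ester.
  CH(OH): –OH on an sp³ carbon → alcohol (secondary).
  CH(OCOCH3): pendant –OC(=O)CH3: an acyloxy group → ester.
  CH=CH: C=C double bond → alkene.
  CH(COOH): pendant –COOH: carbonyl C bonded to C and –OH → carboxylic acid.
  CH2OH: –OH on an sp³ carbon → alcohol.
Alcohol appears at: CH(CH2OH), CH(OH), CH(OH), CH2OH → 4.

4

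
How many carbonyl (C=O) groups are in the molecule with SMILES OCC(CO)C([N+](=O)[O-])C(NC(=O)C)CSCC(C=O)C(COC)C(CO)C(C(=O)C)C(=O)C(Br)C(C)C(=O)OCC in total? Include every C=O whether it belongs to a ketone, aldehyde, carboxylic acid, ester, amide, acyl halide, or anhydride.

CH(NHCOCH3): amide, 1 C=O (running total 1).
CH(CHO): aldehyde, 1 C=O (running total 2).
CH(COCH3): ketone, 1 C=O (running total 3).
CO: ketone, 1 C=O (running total 4).
COOCH2CH3: ester, 1 C=O (running total 5).

5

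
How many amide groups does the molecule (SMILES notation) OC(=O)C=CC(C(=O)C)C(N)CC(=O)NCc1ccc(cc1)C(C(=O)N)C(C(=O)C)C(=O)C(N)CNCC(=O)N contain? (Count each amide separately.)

3

Working along the chain:
  HOOC: –COOH: carbonyl C bonded to –OH and C → carboxylic acid (the –OH is not a separate alcohol).
  CH=CH: C=C double bond → alkene.
  CH(COCH3): pendant –COCH3: carbonyl C bonded to two carbons → ketone.
  CH(NH2): –NH2 on an sp³ carbon with no adjacent C=O → amine.
  CH2CONHCH2: –C(=O)–N– linkage → amide (the N is not an amine).
  C6H4: para-disubstituted benzene ring → arene.
  CH(CONH2): pendant –CONH2: carbonyl C bonded to C and N → amide.
  CH(COCH3): pendant –COCH3: carbonyl C bonded to two carbons → ketone.
  CO: –C(=O)– with carbon on both sides → ketone.
  CH(NH2): –NH2 on an sp³ carbon with no adjacent C=O → amine.
  CH2NHCH2: C–N–C with sp³ carbons and no adjacent C=O → amine (secondary).
  CONH2: –C(=O)NH2: carbonyl C bonded to C and to N → amide (the N is not a separate amine).
Amide appears at: CH2CONHCH2, CH(CONH2), CONH2 → 3.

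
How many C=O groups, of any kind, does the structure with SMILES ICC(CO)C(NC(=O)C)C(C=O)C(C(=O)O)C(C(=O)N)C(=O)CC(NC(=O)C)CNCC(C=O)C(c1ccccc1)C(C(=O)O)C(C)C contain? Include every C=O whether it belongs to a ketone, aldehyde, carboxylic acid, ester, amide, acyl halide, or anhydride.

CH(NHCOCH3): amide, 1 C=O (running total 1).
CH(CHO): aldehyde, 1 C=O (running total 2).
CH(COOH): carboxylic acid, 1 C=O (running total 3).
CH(CONH2): amide, 1 C=O (running total 4).
CO: ketone, 1 C=O (running total 5).
CH(NHCOCH3): amide, 1 C=O (running total 6).
CH(CHO): aldehyde, 1 C=O (running total 7).
CH(COOH): carboxylic acid, 1 C=O (running total 8).

8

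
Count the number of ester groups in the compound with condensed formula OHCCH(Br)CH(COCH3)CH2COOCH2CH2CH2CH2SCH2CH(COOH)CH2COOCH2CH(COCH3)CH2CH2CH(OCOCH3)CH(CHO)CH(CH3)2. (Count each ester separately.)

3

Working along the chain:
  OHC: terminal –CHO: carbonyl C bonded to H and C → aldehyde.
  CH(Br): halogen on an sp³ carbon → alkyl halide.
  CH(COCH3): pendant –COCH3: carbonyl C bonded to two carbons → ketone.
  CH2COOCH2: –C(=O)–O–C with C on the carbonyl side → ester.
  CH2SCH2: C–S–C linkage → sulfide (thioether).
  CH(COOH): pendant –COOH: carbonyl C bonded to C and –OH → carboxylic acid.
  CH2COOCH2: –C(=O)–O–C with C on the carbonyl side → ester.
  CH(COCH3): pendant –COCH3: carbonyl C bonded to two carbons → ketone.
  CH(OCOCH3): pendant –OC(=O)CH3: an acyloxy group → ester.
  CH(CHO): pendant –CHO: carbonyl C bonded to C and H → aldehyde.
Ester appears at: CH2COOCH2, CH2COOCH2, CH(OCOCH3) → 3.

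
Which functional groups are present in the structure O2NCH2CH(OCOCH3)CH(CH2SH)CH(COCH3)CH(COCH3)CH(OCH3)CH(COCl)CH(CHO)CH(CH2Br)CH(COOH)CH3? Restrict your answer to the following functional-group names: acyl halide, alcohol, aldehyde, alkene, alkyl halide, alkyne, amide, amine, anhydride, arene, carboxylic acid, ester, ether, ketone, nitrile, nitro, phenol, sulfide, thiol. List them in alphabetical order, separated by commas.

acyl halide, aldehyde, alkyl halide, carboxylic acid, ester, ether, ketone, nitro, thiol

–NO2 on carbon → nitro group.
pendant –OC(=O)CH3: an acyloxy group → ester.
pendant –CH2SH → thiol.
pendant –COCH3: carbonyl C bonded to two carbons → ketone.
pendant –COCH3: carbonyl C bonded to two carbons → ketone.
pendant –OCH3: C–O–C with sp³ C, no adjacent C=O → ether.
pendant –C(=O)X: carbonyl C bonded to C and halogen → acyl halide.
pendant –CHO: carbonyl C bonded to C and H → aldehyde.
pendant –CH2X: halogen on sp³ carbon → alkyl halide.
pendant –COOH: carbonyl C bonded to C and –OH → carboxylic acid.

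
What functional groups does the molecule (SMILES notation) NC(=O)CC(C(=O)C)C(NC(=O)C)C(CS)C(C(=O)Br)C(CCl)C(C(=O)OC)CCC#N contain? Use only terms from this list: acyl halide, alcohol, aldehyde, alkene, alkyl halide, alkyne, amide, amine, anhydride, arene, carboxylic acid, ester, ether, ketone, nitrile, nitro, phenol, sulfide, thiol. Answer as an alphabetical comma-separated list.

acyl halide, alkyl halide, amide, ester, ketone, nitrile, thiol

Working along the chain:
  H2NCO: –C(=O)NH2: carbonyl C bonded to C and to N → amide (the N is not a separate amine).
  CH(COCH3): pendant –COCH3: carbonyl C bonded to two carbons → ketone.
  CH(NHCOCH3): pendant –NHC(=O)CH3: N bonded to a carbonyl → amide (not amine).
  CH(CH2SH): pendant –CH2SH → thiol.
  CH(COBr): pendant –C(=O)X: carbonyl C bonded to C and halogen → acyl halide.
  CH(CH2Cl): pendant –CH2X: halogen on sp³ carbon → alkyl halide.
  CH(COOCH3): pendant –COOCH3: carbonyl C bonded to C and –OCH3 → ester.
  CN: –C≡N: carbon triple-bonded to nitrogen → nitrile.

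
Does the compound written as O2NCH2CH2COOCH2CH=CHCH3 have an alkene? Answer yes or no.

–NO2 on carbon → nitro group.
–C(=O)–O–C with C on the carbonyl side → ester.
C=C double bond → alkene.
The CH=CH segment supplies the alkene: C=C double bond → alkene.

yes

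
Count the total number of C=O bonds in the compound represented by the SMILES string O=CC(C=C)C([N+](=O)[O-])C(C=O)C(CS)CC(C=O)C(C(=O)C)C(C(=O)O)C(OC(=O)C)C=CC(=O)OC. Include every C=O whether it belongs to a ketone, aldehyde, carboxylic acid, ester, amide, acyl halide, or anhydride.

OHC: aldehyde, 1 C=O (running total 1).
CH(CHO): aldehyde, 1 C=O (running total 2).
CH(CHO): aldehyde, 1 C=O (running total 3).
CH(COCH3): ketone, 1 C=O (running total 4).
CH(COOH): carboxylic acid, 1 C=O (running total 5).
CH(OCOCH3): ester, 1 C=O (running total 6).
COOCH3: ester, 1 C=O (running total 7).

7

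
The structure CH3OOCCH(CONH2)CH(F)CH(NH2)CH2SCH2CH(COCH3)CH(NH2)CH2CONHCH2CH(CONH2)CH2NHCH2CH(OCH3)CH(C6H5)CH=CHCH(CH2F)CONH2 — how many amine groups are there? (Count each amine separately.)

Working along the chain:
  CH3OOC: CH3O–C(=O)–: carbonyl C bonded to C and to –OCH3 → ester (not ketone + ether).
  CH(CONH2): pendant –CONH2: carbonyl C bonded to C and N → amide.
  CH(F): halogen on an sp³ carbon → alkyl halide.
  CH(NH2): –NH2 on an sp³ carbon with no adjacent C=O → amine.
  CH2SCH2: C–S–C linkage → sulfide (thioether).
  CH(COCH3): pendant –COCH3: carbonyl C bonded to two carbons → ketone.
  CH(NH2): –NH2 on an sp³ carbon with no adjacent C=O → amine.
  CH2CONHCH2: –C(=O)–N– linkage → amide (the N is not an amine).
  CH(CONH2): pendant –CONH2: carbonyl C bonded to C and N → amide.
  CH2NHCH2: C–N–C with sp³ carbons and no adjacent C=O → amine (secondary).
  CH(OCH3): pendant –OCH3: C–O–C with sp³ C, no adjacent C=O → ether.
  CH(C6H5): pendant –C6H5: benzene ring → arene.
  CH=CH: C=C double bond → alkene.
  CH(CH2F): pendant –CH2X: halogen on sp³ carbon → alkyl halide.
  CONH2: –C(=O)NH2: carbonyl C bonded to C and to N → amide (the N is not a separate amine).
Amine appears at: CH(NH2), CH(NH2), CH2NHCH2 → 3.

3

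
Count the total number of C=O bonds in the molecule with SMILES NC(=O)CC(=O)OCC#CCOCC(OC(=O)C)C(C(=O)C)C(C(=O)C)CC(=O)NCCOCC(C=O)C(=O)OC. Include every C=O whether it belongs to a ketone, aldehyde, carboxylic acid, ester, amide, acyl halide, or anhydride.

H2NCO: amide, 1 C=O (running total 1).
CH2COOCH2: ester, 1 C=O (running total 2).
CH(OCOCH3): ester, 1 C=O (running total 3).
CH(COCH3): ketone, 1 C=O (running total 4).
CH(COCH3): ketone, 1 C=O (running total 5).
CH2CONHCH2: amide, 1 C=O (running total 6).
CH(CHO): aldehyde, 1 C=O (running total 7).
COOCH3: ester, 1 C=O (running total 8).

8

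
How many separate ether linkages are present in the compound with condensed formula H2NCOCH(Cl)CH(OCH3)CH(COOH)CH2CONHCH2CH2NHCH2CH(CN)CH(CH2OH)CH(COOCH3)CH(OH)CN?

Taking each segment in turn:
  H2NCO: –C(=O)NH2: carbonyl C bonded to C and to N → amide (the N is not a separate amine).
  CH(Cl): halogen on an sp³ carbon → alkyl halide.
  CH(OCH3): pendant –OCH3: C–O–C with sp³ C, no adjacent C=O → ether.
  CH(COOH): pendant –COOH: carbonyl C bonded to C and –OH → carboxylic acid.
  CH2CONHCH2: –C(=O)–N– linkage → amide (the N is not an amine).
  CH2NHCH2: C–N–C with sp³ carbons and no adjacent C=O → amine (secondary).
  CH(CN): pendant –C≡N: nitrile.
  CH(CH2OH): pendant –CH2OH on an sp³ backbone C → alcohol.
  CH(COOCH3): pendant –COOCH3: carbonyl C bonded to C and –OCH3 → ester.
  CH(OH): –OH on an sp³ carbon → alcohol (secondary).
  CN: –C≡N: carbon triple-bonded to nitrogen → nitrile.
Ether appears at: CH(OCH3) → 1.

1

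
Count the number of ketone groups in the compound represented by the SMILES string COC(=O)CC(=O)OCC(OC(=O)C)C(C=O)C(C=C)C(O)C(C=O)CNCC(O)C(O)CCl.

0

CH3O–C(=O)–: carbonyl C bonded to C and to –OCH3 → ester (not ketone + ether).
–C(=O)–O–C with C on the carbonyl side → ester.
pendant –OC(=O)CH3: an acyloxy group → ester.
pendant –CHO: carbonyl C bonded to C and H → aldehyde.
pendant –CH=CH2: C=C double bond → alkene.
–OH on an sp³ carbon → alcohol (secondary).
pendant –CHO: carbonyl C bonded to C and H → aldehyde.
C–N–C with sp³ carbons and no adjacent C=O → amine (secondary).
–OH on an sp³ carbon → alcohol (secondary).
–OH on an sp³ carbon → alcohol (secondary).
halogen on an sp³ carbon → alkyl halide.
No segment is a ketone: CH3OOC is ester, not ketone; CH2COOCH2 is ester, not ketone; CH(OCOCH3) is ester, not ketone. → 0.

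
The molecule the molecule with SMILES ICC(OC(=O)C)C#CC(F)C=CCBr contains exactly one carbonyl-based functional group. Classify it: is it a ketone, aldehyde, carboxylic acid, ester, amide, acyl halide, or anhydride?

The carbonyl is in the CH(OCOCH3) segment: pendant –OC(=O)CH3: an acyloxy group → ester.

ester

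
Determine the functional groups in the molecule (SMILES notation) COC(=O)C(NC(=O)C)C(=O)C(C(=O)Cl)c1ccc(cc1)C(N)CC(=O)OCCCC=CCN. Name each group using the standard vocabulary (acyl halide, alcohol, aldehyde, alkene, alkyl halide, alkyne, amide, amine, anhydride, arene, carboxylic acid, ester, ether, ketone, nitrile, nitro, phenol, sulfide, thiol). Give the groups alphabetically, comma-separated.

Reading the structure from left to right:
  CH3OOC: CH3O–C(=O)–: carbonyl C bonded to C and to –OCH3 → ester (not ketone + ether).
  CH(NHCOCH3): pendant –NHC(=O)CH3: N bonded to a carbonyl → amide (not amine).
  CO: –C(=O)– with carbon on both sides → ketone.
  CH(COCl): pendant –C(=O)X: carbonyl C bonded to C and halogen → acyl halide.
  C6H4: para-disubstituted benzene ring → arene.
  CH(NH2): –NH2 on an sp³ carbon with no adjacent C=O → amine.
  CH2COOCH2: –C(=O)–O–C with C on the carbonyl side → ester.
  CH=CH: C=C double bond → alkene.
  CH2NH2: –NH2 on an sp³ carbon with no adjacent C=O → amine.

acyl halide, alkene, amide, amine, arene, ester, ketone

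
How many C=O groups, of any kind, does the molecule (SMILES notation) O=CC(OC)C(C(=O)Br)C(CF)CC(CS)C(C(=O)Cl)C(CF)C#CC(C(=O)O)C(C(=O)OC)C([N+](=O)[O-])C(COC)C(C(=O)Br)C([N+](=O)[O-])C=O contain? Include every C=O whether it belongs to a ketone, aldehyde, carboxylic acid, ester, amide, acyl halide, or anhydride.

OHC: aldehyde, 1 C=O (running total 1).
CH(COBr): acyl halide, 1 C=O (running total 2).
CH(COCl): acyl halide, 1 C=O (running total 3).
CH(COOH): carboxylic acid, 1 C=O (running total 4).
CH(COOCH3): ester, 1 C=O (running total 5).
CH(COBr): acyl halide, 1 C=O (running total 6).
CHO: aldehyde, 1 C=O (running total 7).

7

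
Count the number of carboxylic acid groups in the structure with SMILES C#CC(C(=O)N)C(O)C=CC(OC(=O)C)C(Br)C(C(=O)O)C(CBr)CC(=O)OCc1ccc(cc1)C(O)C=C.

Reading the structure from left to right:
  HC≡C: C≡C triple bond → alkyne.
  CH(CONH2): pendant –CONH2: carbonyl C bonded to C and N → amide.
  CH(OH): –OH on an sp³ carbon → alcohol (secondary).
  CH=CH: C=C double bond → alkene.
  CH(OCOCH3): pendant –OC(=O)CH3: an acyloxy group → ester.
  CH(Br): halogen on an sp³ carbon → alkyl halide.
  CH(COOH): pendant –COOH: carbonyl C bonded to C and –OH → carboxylic acid.
  CH(CH2Br): pendant –CH2X: halogen on sp³ carbon → alkyl halide.
  CH2COOCH2: –C(=O)–O–C with C on the carbonyl side → ester.
  C6H4: para-disubstituted benzene ring → arene.
  CH(OH): –OH on an sp³ carbon → alcohol (secondary).
  CH=CH2: C=C double bond → alkene.
Carboxylic acid appears at: CH(COOH) → 1.

1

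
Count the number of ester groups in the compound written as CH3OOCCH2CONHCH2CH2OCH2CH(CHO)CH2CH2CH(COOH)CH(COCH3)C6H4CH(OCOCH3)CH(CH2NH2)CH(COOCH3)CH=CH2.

3

Reading the structure from left to right:
  CH3OOC: CH3O–C(=O)–: carbonyl C bonded to C and to –OCH3 → ester (not ketone + ether).
  CH2CONHCH2: –C(=O)–N– linkage → amide (the N is not an amine).
  CH2OCH2: C–O–C with sp³ carbons on both sides and no adjacent C=O → ether.
  CH(CHO): pendant –CHO: carbonyl C bonded to C and H → aldehyde.
  CH(COOH): pendant –COOH: carbonyl C bonded to C and –OH → carboxylic acid.
  CH(COCH3): pendant –COCH3: carbonyl C bonded to two carbons → ketone.
  C6H4: para-disubstituted benzene ring → arene.
  CH(OCOCH3): pendant –OC(=O)CH3: an acyloxy group → ester.
  CH(CH2NH2): pendant –CH2NH2: N on sp³ C, no adjacent C=O → amine.
  CH(COOCH3): pendant –COOCH3: carbonyl C bonded to C and –OCH3 → ester.
  CH=CH2: C=C double bond → alkene.
Ester appears at: CH3OOC, CH(OCOCH3), CH(COOCH3) → 3.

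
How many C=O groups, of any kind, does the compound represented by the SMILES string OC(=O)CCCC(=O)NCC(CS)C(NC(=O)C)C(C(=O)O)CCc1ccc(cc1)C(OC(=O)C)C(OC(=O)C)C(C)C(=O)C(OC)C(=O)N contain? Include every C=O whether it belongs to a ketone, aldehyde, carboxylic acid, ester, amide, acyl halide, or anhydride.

8

HOOC: carboxylic acid, 1 C=O (running total 1).
CH2CONHCH2: amide, 1 C=O (running total 2).
CH(NHCOCH3): amide, 1 C=O (running total 3).
CH(COOH): carboxylic acid, 1 C=O (running total 4).
CH(OCOCH3): ester, 1 C=O (running total 5).
CH(OCOCH3): ester, 1 C=O (running total 6).
CO: ketone, 1 C=O (running total 7).
CONH2: amide, 1 C=O (running total 8).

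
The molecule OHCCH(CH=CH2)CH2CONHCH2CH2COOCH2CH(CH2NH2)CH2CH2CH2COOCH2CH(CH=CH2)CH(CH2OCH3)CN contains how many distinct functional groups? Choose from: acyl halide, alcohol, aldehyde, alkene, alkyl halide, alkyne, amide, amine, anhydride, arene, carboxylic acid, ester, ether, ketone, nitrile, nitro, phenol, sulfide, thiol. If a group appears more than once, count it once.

Reading the structure from left to right:
  OHC: terminal –CHO: carbonyl C bonded to H and C → aldehyde.
  CH(CH=CH2): pendant –CH=CH2: C=C double bond → alkene.
  CH2CONHCH2: –C(=O)–N– linkage → amide (the N is not an amine).
  CH2COOCH2: –C(=O)–O–C with C on the carbonyl side → ester.
  CH(CH2NH2): pendant –CH2NH2: N on sp³ C, no adjacent C=O → amine.
  CH2COOCH2: –C(=O)–O–C with C on the carbonyl side → ester.
  CH(CH=CH2): pendant –CH=CH2: C=C double bond → alkene.
  CH(CH2OCH3): pendant –CH2OCH3: C–O–C linkage → ether.
  CN: –C≡N: carbon triple-bonded to nitrogen → nitrile.
Distinct types present: aldehyde, alkene, amide, amine, ester, ether, nitrile.

7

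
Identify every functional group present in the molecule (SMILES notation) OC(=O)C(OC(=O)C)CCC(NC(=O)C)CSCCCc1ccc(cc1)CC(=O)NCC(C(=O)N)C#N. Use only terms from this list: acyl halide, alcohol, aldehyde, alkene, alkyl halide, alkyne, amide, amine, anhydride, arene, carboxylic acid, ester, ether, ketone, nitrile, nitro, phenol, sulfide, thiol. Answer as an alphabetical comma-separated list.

Reading the structure from left to right:
  HOOC: –COOH: carbonyl C bonded to –OH and C → carboxylic acid (the –OH is not a separate alcohol).
  CH(OCOCH3): pendant –OC(=O)CH3: an acyloxy group → ester.
  CH(NHCOCH3): pendant –NHC(=O)CH3: N bonded to a carbonyl → amide (not amine).
  CH2SCH2: C–S–C linkage → sulfide (thioether).
  C6H4: para-disubstituted benzene ring → arene.
  CH2CONHCH2: –C(=O)–N– linkage → amide (the N is not an amine).
  CH(CONH2): pendant –CONH2: carbonyl C bonded to C and N → amide.
  CN: –C≡N: carbon triple-bonded to nitrogen → nitrile.

amide, arene, carboxylic acid, ester, nitrile, sulfide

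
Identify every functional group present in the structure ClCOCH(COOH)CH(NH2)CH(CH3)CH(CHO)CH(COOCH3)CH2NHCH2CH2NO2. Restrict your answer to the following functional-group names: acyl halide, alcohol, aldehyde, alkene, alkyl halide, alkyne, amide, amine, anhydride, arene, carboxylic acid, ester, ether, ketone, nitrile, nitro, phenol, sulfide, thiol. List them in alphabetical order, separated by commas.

acyl halide, aldehyde, amine, carboxylic acid, ester, nitro

–C(=O)Cl: carbonyl C bonded to C and to a halogen → acyl halide (not alkyl halide).
pendant –COOH: carbonyl C bonded to C and –OH → carboxylic acid.
–NH2 on an sp³ carbon with no adjacent C=O → amine.
pendant –CHO: carbonyl C bonded to C and H → aldehyde.
pendant –COOCH3: carbonyl C bonded to C and –OCH3 → ester.
C–N–C with sp³ carbons and no adjacent C=O → amine (secondary).
–NO2 on carbon → nitro group.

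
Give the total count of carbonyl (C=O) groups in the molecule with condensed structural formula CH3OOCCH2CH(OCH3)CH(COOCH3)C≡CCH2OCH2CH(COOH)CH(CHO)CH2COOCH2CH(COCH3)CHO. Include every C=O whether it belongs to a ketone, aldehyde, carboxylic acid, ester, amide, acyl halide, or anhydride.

CH3OOC: ester, 1 C=O (running total 1).
CH(COOCH3): ester, 1 C=O (running total 2).
CH(COOH): carboxylic acid, 1 C=O (running total 3).
CH(CHO): aldehyde, 1 C=O (running total 4).
CH2COOCH2: ester, 1 C=O (running total 5).
CH(COCH3): ketone, 1 C=O (running total 6).
CHO: aldehyde, 1 C=O (running total 7).

7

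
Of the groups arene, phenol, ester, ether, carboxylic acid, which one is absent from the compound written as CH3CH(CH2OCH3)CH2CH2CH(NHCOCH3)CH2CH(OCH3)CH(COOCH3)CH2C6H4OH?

carboxylic acid

ether: present (CH(CH2OCH3) — pendant –CH2OCH3: C–O–C linkage → ether).
phenol: present (C6H4OH — –OH attached directly to an aromatic ring → phenol (not alcohol); the ring itself is an arene).
ester: present (CH(COOCH3) — pendant –COOCH3: carbonyl C bonded to C and –OCH3 → ester).
arene: present (C6H4OH — –OH attached directly to an aromatic ring → phenol (not alcohol); the ring itself is an arene).
carboxylic acid: absent. In CH(COOCH3), the acyl oxygen is bonded to carbon (–O–C), not to H, so this is an ester. In CH(NHCOCH3), the carbonyl is bonded to nitrogen, not to –OH; that is an amide.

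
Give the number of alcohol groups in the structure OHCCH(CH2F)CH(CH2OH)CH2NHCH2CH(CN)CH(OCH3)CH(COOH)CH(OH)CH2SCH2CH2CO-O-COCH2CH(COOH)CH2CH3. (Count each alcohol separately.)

Working along the chain:
  OHC: terminal –CHO: carbonyl C bonded to H and C → aldehyde.
  CH(CH2F): pendant –CH2X: halogen on sp³ carbon → alkyl halide.
  CH(CH2OH): pendant –CH2OH on an sp³ backbone C → alcohol.
  CH2NHCH2: C–N–C with sp³ carbons and no adjacent C=O → amine (secondary).
  CH(CN): pendant –C≡N: nitrile.
  CH(OCH3): pendant –OCH3: C–O–C with sp³ C, no adjacent C=O → ether.
  CH(COOH): pendant –COOH: carbonyl C bonded to C and –OH → carboxylic acid.
  CH(OH): –OH on an sp³ carbon → alcohol (secondary).
  CH2SCH2: C–S–C linkage → sulfide (thioether).
  CH2CO-O-COCH2: two acyl groups sharing one oxygen, –C(=O)–O–C(=O)– → anhydride.
  CH(COOH): pendant –COOH: carbonyl C bonded to C and –OH → carboxylic acid.
Alcohol appears at: CH(CH2OH), CH(OH) → 2.

2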